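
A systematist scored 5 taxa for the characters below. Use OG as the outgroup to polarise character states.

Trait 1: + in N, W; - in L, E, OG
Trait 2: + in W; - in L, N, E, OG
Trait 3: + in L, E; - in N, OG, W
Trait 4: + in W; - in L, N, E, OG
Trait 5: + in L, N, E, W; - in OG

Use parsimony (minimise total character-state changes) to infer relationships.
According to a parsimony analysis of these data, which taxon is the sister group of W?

The outgroup has state '-' for every character, so '+' is the derived state throughout.
Trait 1 (derived state '+') is shared by N and W — a synapomorphy uniting that clade.
Trait 2 (derived state '+') is unique to W (autapomorphy; uninformative for grouping).
Trait 3 (derived state '+') is shared by E and L — a synapomorphy uniting that clade.
Trait 4 (derived state '+') is unique to W (autapomorphy; uninformative for grouping).
Trait 5 (derived state '+') is shared by all ingroup taxa — unites the whole ingroup.
Most parsimonious ingroup topology: ((N,W),(L,E)).
W and N form a cherry on this tree, so they are sister taxa.

N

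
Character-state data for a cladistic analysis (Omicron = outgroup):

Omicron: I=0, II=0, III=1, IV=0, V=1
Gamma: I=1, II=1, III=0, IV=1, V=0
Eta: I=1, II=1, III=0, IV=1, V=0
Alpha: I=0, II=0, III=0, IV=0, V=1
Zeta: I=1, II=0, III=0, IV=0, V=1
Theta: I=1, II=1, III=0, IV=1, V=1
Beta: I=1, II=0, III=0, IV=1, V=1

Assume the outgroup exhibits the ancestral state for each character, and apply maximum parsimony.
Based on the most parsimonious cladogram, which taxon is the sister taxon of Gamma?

Eta

Character polarity is set by the outgroup: the derived state is whichever differs from the outgroup's state, so for III, V the derived state is '0', and for the remaining characters it is '1'.
I (derived state '1') is shared by Beta, Eta, Gamma, Theta, and Zeta — a synapomorphy uniting that clade.
Only Eta, Gamma, and Theta show the derived state '1' for II, supporting them as a clade.
III (derived state '0') is shared by all ingroup taxa — unites the whole ingroup.
Only Beta, Eta, Gamma, and Theta show the derived state '1' for IV, supporting them as a clade.
V (derived state '0') is shared by Eta and Gamma — a synapomorphy uniting that clade.
Most parsimonious ingroup topology: (((((Gamma,Eta),Theta),Beta),Zeta),Alpha).
Gamma and Eta form a cherry on this tree, so they are sister taxa.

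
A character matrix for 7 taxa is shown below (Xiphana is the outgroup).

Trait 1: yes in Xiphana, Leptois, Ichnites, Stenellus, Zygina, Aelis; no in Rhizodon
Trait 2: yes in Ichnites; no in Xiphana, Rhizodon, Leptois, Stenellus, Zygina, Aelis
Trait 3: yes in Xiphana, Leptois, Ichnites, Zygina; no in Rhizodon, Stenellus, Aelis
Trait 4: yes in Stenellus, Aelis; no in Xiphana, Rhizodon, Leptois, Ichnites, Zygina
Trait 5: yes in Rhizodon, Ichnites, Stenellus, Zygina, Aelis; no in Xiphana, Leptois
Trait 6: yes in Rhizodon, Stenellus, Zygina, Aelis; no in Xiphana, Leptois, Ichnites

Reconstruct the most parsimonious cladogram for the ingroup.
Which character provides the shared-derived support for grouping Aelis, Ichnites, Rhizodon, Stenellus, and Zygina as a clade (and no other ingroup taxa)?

Trait 5

Character polarity is set by the outgroup: the derived state is whichever differs from the outgroup's state, so for Trait 1, Trait 3 the derived state is 'no', and for the remaining characters it is 'yes'.
Trait 1: derived state 'no' in Rhizodon only — an autapomorphy, so it tells us nothing about relationships among taxa.
Trait 2 (derived state 'yes') is unique to Ichnites (autapomorphy; uninformative for grouping).
Trait 3 (derived state 'no') is shared by Aelis, Rhizodon, and Stenellus — a synapomorphy uniting that clade.
Only Aelis and Stenellus show the derived state 'yes' for Trait 4, supporting them as a clade.
Trait 5: derived state 'yes' in Aelis, Ichnites, Rhizodon, Stenellus, and Zygina only — synapomorphy for {Aelis, Ichnites, Rhizodon, Stenellus, Zygina}.
Trait 6: derived state 'yes' in Aelis, Rhizodon, Stenellus, and Zygina only — synapomorphy for {Aelis, Rhizodon, Stenellus, Zygina}.
Most parsimonious ingroup topology: ((((Rhizodon,(Stenellus,Aelis)),Zygina),Ichnites),Leptois).
The clade {Aelis, Ichnites, Rhizodon, Stenellus, Zygina} is supported by Trait 5: its derived state 'yes' occurs in exactly those taxa and in no other taxon (including the outgroup).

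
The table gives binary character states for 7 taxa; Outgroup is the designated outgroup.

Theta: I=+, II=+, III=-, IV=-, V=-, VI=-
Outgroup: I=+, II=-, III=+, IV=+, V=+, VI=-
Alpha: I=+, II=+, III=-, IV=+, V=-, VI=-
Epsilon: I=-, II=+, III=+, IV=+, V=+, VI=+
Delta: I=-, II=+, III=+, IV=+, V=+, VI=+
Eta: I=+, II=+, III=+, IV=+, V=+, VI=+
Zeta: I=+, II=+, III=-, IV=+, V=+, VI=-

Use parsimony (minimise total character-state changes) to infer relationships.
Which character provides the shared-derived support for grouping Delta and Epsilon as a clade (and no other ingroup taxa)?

I

Character polarity is set by the outgroup: the derived state is whichever differs from the outgroup's state, so for I, III, IV, V the derived state is '-', and for the remaining characters it is '+'.
I (derived state '-') is shared by Delta and Epsilon — a synapomorphy uniting that clade.
II (derived state '+') is shared by all ingroup taxa — unites the whole ingroup.
III: derived state '-' in Alpha, Theta, and Zeta only — synapomorphy for {Alpha, Theta, Zeta}.
IV (derived state '-') is unique to Theta (autapomorphy; uninformative for grouping).
V: derived state '-' in Alpha and Theta only — synapomorphy for {Alpha, Theta}.
VI (derived state '+') is shared by Delta, Epsilon, and Eta — a synapomorphy uniting that clade.
Most parsimonious ingroup topology: (((Epsilon,Delta),Eta),((Theta,Alpha),Zeta)).
The clade {Delta, Epsilon} is supported by I: its derived state '-' occurs in exactly those taxa and in no other taxon (including the outgroup).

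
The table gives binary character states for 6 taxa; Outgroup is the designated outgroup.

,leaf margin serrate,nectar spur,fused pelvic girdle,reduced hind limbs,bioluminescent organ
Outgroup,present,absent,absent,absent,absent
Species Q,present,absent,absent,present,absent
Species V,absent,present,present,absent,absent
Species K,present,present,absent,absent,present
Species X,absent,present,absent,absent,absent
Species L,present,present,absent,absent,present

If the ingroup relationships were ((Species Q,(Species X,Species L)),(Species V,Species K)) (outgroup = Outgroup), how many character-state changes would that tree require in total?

8

Map each character onto ((Species Q,(Species X,Species L)),(Species V,Species K)) (rooted by Outgroup) and count the minimum state changes it requires (Fitch parsimony):
leaf margin serrate: 2; nectar spur: 2; fused pelvic girdle: 1; reduced hind limbs: 1; bioluminescent organ: 2.
Total tree length = 8.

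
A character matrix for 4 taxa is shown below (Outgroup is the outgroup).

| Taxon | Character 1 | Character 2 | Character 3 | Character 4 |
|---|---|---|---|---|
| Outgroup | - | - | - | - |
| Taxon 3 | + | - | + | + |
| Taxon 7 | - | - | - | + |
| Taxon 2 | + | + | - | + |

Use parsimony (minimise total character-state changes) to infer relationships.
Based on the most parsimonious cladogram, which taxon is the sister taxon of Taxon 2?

The outgroup has state '-' for every character, so '+' is the derived state throughout.
Character 1: derived state '+' in Taxon 2 and Taxon 3 only — synapomorphy for {Taxon 2, Taxon 3}.
Character 2: derived state '+' in Taxon 2 only — an autapomorphy, so it tells us nothing about relationships among taxa.
Character 3 (derived state '+') is unique to Taxon 3 (autapomorphy; uninformative for grouping).
Character 4 (derived state '+') is shared by all ingroup taxa — unites the whole ingroup.
Most parsimonious ingroup topology: ((Taxon 3,Taxon 2),Taxon 7).
Taxon 2 and Taxon 3 form a cherry on this tree, so they are sister taxa.

Taxon 3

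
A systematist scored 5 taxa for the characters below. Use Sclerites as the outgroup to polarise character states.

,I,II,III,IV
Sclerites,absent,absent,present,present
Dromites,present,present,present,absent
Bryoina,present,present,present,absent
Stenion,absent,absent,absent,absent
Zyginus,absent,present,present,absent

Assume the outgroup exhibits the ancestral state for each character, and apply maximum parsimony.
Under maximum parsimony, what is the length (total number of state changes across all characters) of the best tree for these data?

4

Character polarity is set by the outgroup: the derived state is whichever differs from the outgroup's state, so for III, IV the derived state is 'absent', and for the remaining characters it is 'present'.
I (derived state 'present') is shared by Bryoina and Dromites — a synapomorphy uniting that clade.
Only Bryoina, Dromites, and Zyginus show the derived state 'present' for II, supporting them as a clade.
III: derived state 'absent' in Stenion only — an autapomorphy, so it tells us nothing about relationships among taxa.
All ingroup taxa share the derived state 'absent' for IV; it defines the ingroup but does not resolve relationships within it.
Most parsimonious ingroup topology: (((Dromites,Bryoina),Zyginus),Stenion).
Changes per character on this tree: I: 1; II: 1; III: 1; IV: 1.
Total = 4.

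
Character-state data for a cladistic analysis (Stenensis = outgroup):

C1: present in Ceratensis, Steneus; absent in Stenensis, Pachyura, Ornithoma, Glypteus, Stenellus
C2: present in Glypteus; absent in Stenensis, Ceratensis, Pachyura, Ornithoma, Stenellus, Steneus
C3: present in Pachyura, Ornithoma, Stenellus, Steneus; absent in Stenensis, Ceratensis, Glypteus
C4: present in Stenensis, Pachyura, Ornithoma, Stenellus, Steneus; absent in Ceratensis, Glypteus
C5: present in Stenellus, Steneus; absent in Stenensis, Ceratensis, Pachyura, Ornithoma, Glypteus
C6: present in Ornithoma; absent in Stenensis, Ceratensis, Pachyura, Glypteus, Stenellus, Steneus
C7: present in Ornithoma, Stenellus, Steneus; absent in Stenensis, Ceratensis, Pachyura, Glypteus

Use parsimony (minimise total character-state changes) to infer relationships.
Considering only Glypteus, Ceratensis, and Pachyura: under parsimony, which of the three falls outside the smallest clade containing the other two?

Character polarity is set by the outgroup: the derived state is whichever differs from the outgroup's state, so for C4 the derived state is 'absent', and for the remaining characters it is 'present'.
C1 groups Ceratensis and Steneus, which is incompatible with the clades supported by the remaining characters; treating it as convergent (homoplasy) costs fewer steps than any alternative tree.
C2 (derived state 'present') is unique to Glypteus (autapomorphy; uninformative for grouping).
C3 (derived state 'present') is shared by Ornithoma, Pachyura, Stenellus, and Steneus — a synapomorphy uniting that clade.
C4 (derived state 'absent') is shared by Ceratensis and Glypteus — a synapomorphy uniting that clade.
C5: derived state 'present' in Stenellus and Steneus only — synapomorphy for {Stenellus, Steneus}.
C6 (derived state 'present') is unique to Ornithoma (autapomorphy; uninformative for grouping).
C7: derived state 'present' in Ornithoma, Stenellus, and Steneus only — synapomorphy for {Ornithoma, Stenellus, Steneus}.
Most parsimonious ingroup topology: ((Ceratensis,Glypteus),(Pachyura,(Ornithoma,(Stenellus,Steneus)))).
Ceratensis and Glypteus share a more recent common ancestor with each other than either does with Pachyura, so Pachyura is the least closely related of the three.

Pachyura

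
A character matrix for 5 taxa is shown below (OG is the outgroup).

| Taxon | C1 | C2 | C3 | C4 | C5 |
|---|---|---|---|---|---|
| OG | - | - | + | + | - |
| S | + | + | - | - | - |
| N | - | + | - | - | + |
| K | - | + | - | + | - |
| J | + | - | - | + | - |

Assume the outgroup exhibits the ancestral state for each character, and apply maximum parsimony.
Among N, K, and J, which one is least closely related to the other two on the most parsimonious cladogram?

Character polarity is set by the outgroup: the derived state is whichever differs from the outgroup's state, so for C3, C4 the derived state is '-', and for the remaining characters it is '+'.
C1 (state '+') occurs in J and S but conflicts with the nesting implied by the other characters — most parsimoniously interpreted as homoplasy.
C2: derived state '+' in K, N, and S only — synapomorphy for {K, N, S}.
C3 (derived state '-') is shared by all ingroup taxa — unites the whole ingroup.
Only N and S show the derived state '-' for C4, supporting them as a clade.
C5: derived state '+' in N only — an autapomorphy, so it tells us nothing about relationships among taxa.
Most parsimonious ingroup topology: (((S,N),K),J).
K and N share a more recent common ancestor with each other than either does with J, so J is the least closely related of the three.

J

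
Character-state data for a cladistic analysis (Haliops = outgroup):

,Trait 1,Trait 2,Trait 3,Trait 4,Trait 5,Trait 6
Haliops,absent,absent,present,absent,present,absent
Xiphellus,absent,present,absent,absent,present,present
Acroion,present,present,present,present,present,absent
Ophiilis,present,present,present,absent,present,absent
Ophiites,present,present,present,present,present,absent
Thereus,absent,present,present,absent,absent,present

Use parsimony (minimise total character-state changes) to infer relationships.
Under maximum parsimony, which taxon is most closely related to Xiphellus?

Character polarity is set by the outgroup: the derived state is whichever differs from the outgroup's state, so for Trait 3, Trait 5 the derived state is 'absent', and for the remaining characters it is 'present'.
Trait 1: derived state 'present' in Acroion, Ophiilis, and Ophiites only — synapomorphy for {Acroion, Ophiilis, Ophiites}.
Trait 2 (derived state 'present') is shared by all ingroup taxa — unites the whole ingroup.
Trait 3 (derived state 'absent') is unique to Xiphellus (autapomorphy; uninformative for grouping).
Trait 4 (derived state 'present') is shared by Acroion and Ophiites — a synapomorphy uniting that clade.
Trait 5: derived state 'absent' in Thereus only — an autapomorphy, so it tells us nothing about relationships among taxa.
Trait 6 (derived state 'present') is shared by Thereus and Xiphellus — a synapomorphy uniting that clade.
Most parsimonious ingroup topology: ((Xiphellus,Thereus),((Acroion,Ophiites),Ophiilis)).
Xiphellus and Thereus form a cherry on this tree, so they are sister taxa.

Thereus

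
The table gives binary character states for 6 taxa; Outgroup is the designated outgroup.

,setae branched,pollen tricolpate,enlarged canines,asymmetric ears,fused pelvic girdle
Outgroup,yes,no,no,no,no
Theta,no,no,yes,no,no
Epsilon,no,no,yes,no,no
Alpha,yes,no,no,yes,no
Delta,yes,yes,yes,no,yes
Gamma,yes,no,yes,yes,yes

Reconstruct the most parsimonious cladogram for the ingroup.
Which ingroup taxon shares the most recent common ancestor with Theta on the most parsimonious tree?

Character polarity is set by the outgroup: the derived state is whichever differs from the outgroup's state, so for setae branched the derived state is 'no', and for the remaining characters it is 'yes'.
Only Epsilon and Theta show the derived state 'no' for setae branched, supporting them as a clade.
pollen tricolpate (derived state 'yes') is unique to Delta (autapomorphy; uninformative for grouping).
enlarged canines (derived state 'yes') is shared by Delta, Epsilon, Gamma, and Theta — a synapomorphy uniting that clade.
asymmetric ears (state 'yes') occurs in Alpha and Gamma but conflicts with the nesting implied by the other characters — most parsimoniously interpreted as homoplasy.
fused pelvic girdle (derived state 'yes') is shared by Delta and Gamma — a synapomorphy uniting that clade.
Most parsimonious ingroup topology: (((Theta,Epsilon),(Delta,Gamma)),Alpha).
Theta and Epsilon form a cherry on this tree, so they are sister taxa.

Epsilon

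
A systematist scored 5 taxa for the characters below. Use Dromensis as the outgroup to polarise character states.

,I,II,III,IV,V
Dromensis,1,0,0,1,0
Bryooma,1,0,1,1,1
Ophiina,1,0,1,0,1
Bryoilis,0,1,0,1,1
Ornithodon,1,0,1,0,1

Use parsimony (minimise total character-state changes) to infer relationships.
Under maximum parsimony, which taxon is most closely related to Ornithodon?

Character polarity is set by the outgroup: the derived state is whichever differs from the outgroup's state, so for I, IV the derived state is '0', and for the remaining characters it is '1'.
I (derived state '0') is unique to Bryoilis (autapomorphy; uninformative for grouping).
II: derived state '1' in Bryoilis only — an autapomorphy, so it tells us nothing about relationships among taxa.
Only Bryooma, Ophiina, and Ornithodon show the derived state '1' for III, supporting them as a clade.
IV: derived state '0' in Ophiina and Ornithodon only — synapomorphy for {Ophiina, Ornithodon}.
All ingroup taxa share the derived state '1' for V; it defines the ingroup but does not resolve relationships within it.
Most parsimonious ingroup topology: ((Bryooma,(Ophiina,Ornithodon)),Bryoilis).
Ornithodon and Ophiina form a cherry on this tree, so they are sister taxa.

Ophiina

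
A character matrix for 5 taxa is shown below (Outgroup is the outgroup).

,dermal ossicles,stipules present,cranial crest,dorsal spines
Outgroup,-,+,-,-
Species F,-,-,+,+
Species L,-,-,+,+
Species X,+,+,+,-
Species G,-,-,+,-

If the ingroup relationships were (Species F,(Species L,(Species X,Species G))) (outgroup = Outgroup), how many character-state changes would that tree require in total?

6

Map each character onto (Species F,(Species L,(Species X,Species G))) (rooted by Outgroup) and count the minimum state changes it requires (Fitch parsimony):
dermal ossicles: 1; stipules present: 2; cranial crest: 1; dorsal spines: 2.
Total tree length = 6.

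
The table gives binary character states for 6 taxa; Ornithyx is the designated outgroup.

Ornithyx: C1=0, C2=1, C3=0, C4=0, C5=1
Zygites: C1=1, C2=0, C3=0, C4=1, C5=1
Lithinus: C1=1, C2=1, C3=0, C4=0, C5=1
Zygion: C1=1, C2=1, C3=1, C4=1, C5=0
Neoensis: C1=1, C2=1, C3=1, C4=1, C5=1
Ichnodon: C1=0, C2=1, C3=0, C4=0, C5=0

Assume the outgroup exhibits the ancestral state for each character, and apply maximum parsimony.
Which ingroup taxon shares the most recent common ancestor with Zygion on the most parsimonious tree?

Character polarity is set by the outgroup: the derived state is whichever differs from the outgroup's state, so for C2, C5 the derived state is '0', and for the remaining characters it is '1'.
C1: derived state '1' in Lithinus, Neoensis, Zygion, and Zygites only — synapomorphy for {Lithinus, Neoensis, Zygion, Zygites}.
C2 (derived state '0') is unique to Zygites (autapomorphy; uninformative for grouping).
Only Neoensis and Zygion show the derived state '1' for C3, supporting them as a clade.
C4 (derived state '1') is shared by Neoensis, Zygion, and Zygites — a synapomorphy uniting that clade.
C5 (state '0') occurs in Ichnodon and Zygion but conflicts with the nesting implied by the other characters — most parsimoniously interpreted as homoplasy.
Most parsimonious ingroup topology: (((Zygites,(Zygion,Neoensis)),Lithinus),Ichnodon).
Zygion and Neoensis form a cherry on this tree, so they are sister taxa.

Neoensis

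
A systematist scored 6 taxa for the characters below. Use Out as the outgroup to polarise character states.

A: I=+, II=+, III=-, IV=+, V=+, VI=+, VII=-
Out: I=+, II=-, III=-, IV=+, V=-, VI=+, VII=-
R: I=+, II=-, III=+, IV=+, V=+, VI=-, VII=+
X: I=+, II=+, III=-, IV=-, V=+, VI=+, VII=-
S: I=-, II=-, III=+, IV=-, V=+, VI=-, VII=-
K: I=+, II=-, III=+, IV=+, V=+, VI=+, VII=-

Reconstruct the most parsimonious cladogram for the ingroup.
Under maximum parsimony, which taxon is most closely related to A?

Character polarity is set by the outgroup: the derived state is whichever differs from the outgroup's state, so for I, IV, VI the derived state is '-', and for the remaining characters it is '+'.
I (derived state '-') is unique to S (autapomorphy; uninformative for grouping).
II: derived state '+' in A and X only — synapomorphy for {A, X}.
Only K, R, and S show the derived state '+' for III, supporting them as a clade.
IV (state '-') occurs in S and X but conflicts with the nesting implied by the other characters — most parsimoniously interpreted as homoplasy.
V (derived state '+') is shared by all ingroup taxa — unites the whole ingroup.
VI: derived state '-' in R and S only — synapomorphy for {R, S}.
VII: derived state '+' in R only — an autapomorphy, so it tells us nothing about relationships among taxa.
Most parsimonious ingroup topology: ((X,A),((R,S),K)).
A and X form a cherry on this tree, so they are sister taxa.

X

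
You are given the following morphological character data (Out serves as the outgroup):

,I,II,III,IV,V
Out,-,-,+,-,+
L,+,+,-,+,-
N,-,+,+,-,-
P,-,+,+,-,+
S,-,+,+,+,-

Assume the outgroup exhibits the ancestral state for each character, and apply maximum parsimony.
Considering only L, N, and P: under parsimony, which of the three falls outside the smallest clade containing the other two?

Character polarity is set by the outgroup: the derived state is whichever differs from the outgroup's state, so for III, V the derived state is '-', and for the remaining characters it is '+'.
I (derived state '+') is unique to L (autapomorphy; uninformative for grouping).
II (derived state '+') is shared by all ingroup taxa — unites the whole ingroup.
III (derived state '-') is unique to L (autapomorphy; uninformative for grouping).
Only L and S show the derived state '+' for IV, supporting them as a clade.
Only L, N, and S show the derived state '-' for V, supporting them as a clade.
Most parsimonious ingroup topology: (((L,S),N),P).
N and L share a more recent common ancestor with each other than either does with P, so P is the least closely related of the three.

P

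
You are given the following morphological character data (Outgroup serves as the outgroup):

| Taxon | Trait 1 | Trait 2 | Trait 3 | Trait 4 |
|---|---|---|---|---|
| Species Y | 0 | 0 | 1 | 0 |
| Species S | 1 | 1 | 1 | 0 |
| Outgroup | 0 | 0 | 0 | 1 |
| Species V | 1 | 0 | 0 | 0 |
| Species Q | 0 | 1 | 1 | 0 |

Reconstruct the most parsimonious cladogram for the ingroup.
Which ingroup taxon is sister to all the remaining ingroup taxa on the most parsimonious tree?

Character polarity is set by the outgroup: the derived state is whichever differs from the outgroup's state, so for Trait 4 the derived state is '0', and for the remaining characters it is '1'.
Trait 1 groups Species S and Species V, which is incompatible with the clades supported by the remaining characters; treating it as convergent (homoplasy) costs fewer steps than any alternative tree.
Trait 2 (derived state '1') is shared by Species Q and Species S — a synapomorphy uniting that clade.
Trait 3 (derived state '1') is shared by Species Q, Species S, and Species Y — a synapomorphy uniting that clade.
Trait 4 (derived state '0') is shared by all ingroup taxa — unites the whole ingroup.
Most parsimonious ingroup topology: (((Species S,Species Q),Species Y),Species V).
Species V is sister to the clade containing all other ingroup taxa, so it is the earliest-diverging (most basal) ingroup lineage.

Species V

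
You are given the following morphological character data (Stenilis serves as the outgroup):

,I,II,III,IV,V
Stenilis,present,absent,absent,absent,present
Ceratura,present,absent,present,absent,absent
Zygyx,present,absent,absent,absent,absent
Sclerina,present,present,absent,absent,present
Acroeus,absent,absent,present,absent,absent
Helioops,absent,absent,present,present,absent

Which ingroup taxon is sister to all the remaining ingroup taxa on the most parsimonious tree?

Character polarity is set by the outgroup: the derived state is whichever differs from the outgroup's state, so for I, V the derived state is 'absent', and for the remaining characters it is 'present'.
I: derived state 'absent' in Acroeus and Helioops only — synapomorphy for {Acroeus, Helioops}.
II: derived state 'present' in Sclerina only — an autapomorphy, so it tells us nothing about relationships among taxa.
III (derived state 'present') is shared by Acroeus, Ceratura, and Helioops — a synapomorphy uniting that clade.
IV (derived state 'present') is unique to Helioops (autapomorphy; uninformative for grouping).
V: derived state 'absent' in Acroeus, Ceratura, Helioops, and Zygyx only — synapomorphy for {Acroeus, Ceratura, Helioops, Zygyx}.
Most parsimonious ingroup topology: (((Ceratura,(Acroeus,Helioops)),Zygyx),Sclerina).
Sclerina is sister to the clade containing all other ingroup taxa, so it is the earliest-diverging (most basal) ingroup lineage.

Sclerina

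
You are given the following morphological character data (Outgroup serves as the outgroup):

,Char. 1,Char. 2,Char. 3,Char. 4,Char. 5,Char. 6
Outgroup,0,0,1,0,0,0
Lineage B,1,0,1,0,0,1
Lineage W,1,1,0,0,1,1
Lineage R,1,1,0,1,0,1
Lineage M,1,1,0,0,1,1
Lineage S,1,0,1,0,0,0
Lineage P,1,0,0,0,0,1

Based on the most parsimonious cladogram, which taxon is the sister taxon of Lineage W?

Character polarity is set by the outgroup: the derived state is whichever differs from the outgroup's state, so for Char. 3 the derived state is '0', and for the remaining characters it is '1'.
Char. 1 (derived state '1') is shared by all ingroup taxa — unites the whole ingroup.
Char. 2: derived state '1' in Lineage M, Lineage R, and Lineage W only — synapomorphy for {Lineage M, Lineage R, Lineage W}.
Char. 3: derived state '0' in Lineage M, Lineage P, Lineage R, and Lineage W only — synapomorphy for {Lineage M, Lineage P, Lineage R, Lineage W}.
Char. 4 (derived state '1') is unique to Lineage R (autapomorphy; uninformative for grouping).
Char. 5: derived state '1' in Lineage M and Lineage W only — synapomorphy for {Lineage M, Lineage W}.
Char. 6: derived state '1' in Lineage B, Lineage M, Lineage P, Lineage R, and Lineage W only — synapomorphy for {Lineage B, Lineage M, Lineage P, Lineage R, Lineage W}.
Most parsimonious ingroup topology: ((Lineage B,(((Lineage W,Lineage M),Lineage R),Lineage P)),Lineage S).
Lineage W and Lineage M form a cherry on this tree, so they are sister taxa.

Lineage M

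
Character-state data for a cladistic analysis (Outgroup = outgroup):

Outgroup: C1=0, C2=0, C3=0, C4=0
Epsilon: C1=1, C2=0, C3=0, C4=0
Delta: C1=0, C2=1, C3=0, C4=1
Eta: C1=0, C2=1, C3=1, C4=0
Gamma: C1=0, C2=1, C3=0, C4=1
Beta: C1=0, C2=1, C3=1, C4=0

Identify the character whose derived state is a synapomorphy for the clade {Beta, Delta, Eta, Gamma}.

C2

The outgroup has state '0' for every character, so '1' is the derived state throughout.
C1: derived state '1' in Epsilon only — an autapomorphy, so it tells us nothing about relationships among taxa.
C2 (derived state '1') is shared by Beta, Delta, Eta, and Gamma — a synapomorphy uniting that clade.
C3: derived state '1' in Beta and Eta only — synapomorphy for {Beta, Eta}.
C4 (derived state '1') is shared by Delta and Gamma — a synapomorphy uniting that clade.
Most parsimonious ingroup topology: (Epsilon,((Delta,Gamma),(Eta,Beta))).
The clade {Beta, Delta, Eta, Gamma} is supported by C2: its derived state '1' occurs in exactly those taxa and in no other taxon (including the outgroup).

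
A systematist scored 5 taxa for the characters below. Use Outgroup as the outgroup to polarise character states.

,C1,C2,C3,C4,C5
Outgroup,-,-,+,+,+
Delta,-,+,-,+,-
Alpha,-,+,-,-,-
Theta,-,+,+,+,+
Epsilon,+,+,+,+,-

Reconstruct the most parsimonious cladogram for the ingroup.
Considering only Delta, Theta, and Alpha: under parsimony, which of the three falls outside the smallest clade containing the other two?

Character polarity is set by the outgroup: the derived state is whichever differs from the outgroup's state, so for C3, C4, C5 the derived state is '-', and for the remaining characters it is '+'.
C1 (derived state '+') is unique to Epsilon (autapomorphy; uninformative for grouping).
C2 (derived state '+') is shared by all ingroup taxa — unites the whole ingroup.
C3: derived state '-' in Alpha and Delta only — synapomorphy for {Alpha, Delta}.
C4: derived state '-' in Alpha only — an autapomorphy, so it tells us nothing about relationships among taxa.
C5: derived state '-' in Alpha, Delta, and Epsilon only — synapomorphy for {Alpha, Delta, Epsilon}.
Most parsimonious ingroup topology: (((Delta,Alpha),Epsilon),Theta).
Alpha and Delta share a more recent common ancestor with each other than either does with Theta, so Theta is the least closely related of the three.

Theta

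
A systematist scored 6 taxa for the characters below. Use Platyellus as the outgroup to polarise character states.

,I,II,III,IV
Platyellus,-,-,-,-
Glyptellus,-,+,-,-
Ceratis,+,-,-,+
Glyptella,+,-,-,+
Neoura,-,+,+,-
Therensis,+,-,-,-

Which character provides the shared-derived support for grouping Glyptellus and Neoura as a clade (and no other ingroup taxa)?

II

The outgroup has state '-' for every character, so '+' is the derived state throughout.
I: derived state '+' in Ceratis, Glyptella, and Therensis only — synapomorphy for {Ceratis, Glyptella, Therensis}.
II (derived state '+') is shared by Glyptellus and Neoura — a synapomorphy uniting that clade.
III: derived state '+' in Neoura only — an autapomorphy, so it tells us nothing about relationships among taxa.
Only Ceratis and Glyptella show the derived state '+' for IV, supporting them as a clade.
Most parsimonious ingroup topology: ((Glyptellus,Neoura),((Ceratis,Glyptella),Therensis)).
The clade {Glyptellus, Neoura} is supported by II: its derived state '+' occurs in exactly those taxa and in no other taxon (including the outgroup).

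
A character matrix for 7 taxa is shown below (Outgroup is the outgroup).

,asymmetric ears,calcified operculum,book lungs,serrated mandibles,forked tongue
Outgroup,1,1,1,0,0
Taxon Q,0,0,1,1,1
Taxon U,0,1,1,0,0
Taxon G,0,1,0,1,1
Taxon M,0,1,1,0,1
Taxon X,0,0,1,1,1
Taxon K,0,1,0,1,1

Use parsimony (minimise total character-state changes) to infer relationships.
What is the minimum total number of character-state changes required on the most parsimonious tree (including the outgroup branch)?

5

Character polarity is set by the outgroup: the derived state is whichever differs from the outgroup's state, so for asymmetric ears, calcified operculum, book lungs the derived state is '0', and for the remaining characters it is '1'.
All ingroup taxa share the derived state '0' for asymmetric ears; it defines the ingroup but does not resolve relationships within it.
calcified operculum (derived state '0') is shared by Taxon Q and Taxon X — a synapomorphy uniting that clade.
book lungs (derived state '0') is shared by Taxon G and Taxon K — a synapomorphy uniting that clade.
serrated mandibles: derived state '1' in Taxon G, Taxon K, Taxon Q, and Taxon X only — synapomorphy for {Taxon G, Taxon K, Taxon Q, Taxon X}.
Only Taxon G, Taxon K, Taxon M, Taxon Q, and Taxon X show the derived state '1' for forked tongue, supporting them as a clade.
Most parsimonious ingroup topology: ((((Taxon Q,Taxon X),(Taxon G,Taxon K)),Taxon M),Taxon U).
Changes per character on this tree: asymmetric ears: 1; calcified operculum: 1; book lungs: 1; serrated mandibles: 1; forked tongue: 1.
Total = 5.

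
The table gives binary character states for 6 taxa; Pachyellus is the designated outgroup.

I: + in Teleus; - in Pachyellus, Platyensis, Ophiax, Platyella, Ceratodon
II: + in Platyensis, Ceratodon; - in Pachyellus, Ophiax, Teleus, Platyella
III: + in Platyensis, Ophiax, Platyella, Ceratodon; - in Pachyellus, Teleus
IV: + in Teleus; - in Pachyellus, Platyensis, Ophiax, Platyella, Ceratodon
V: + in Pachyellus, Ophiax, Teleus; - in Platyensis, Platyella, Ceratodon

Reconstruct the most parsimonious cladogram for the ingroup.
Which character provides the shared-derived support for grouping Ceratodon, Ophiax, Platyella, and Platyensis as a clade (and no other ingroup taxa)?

III

Character polarity is set by the outgroup: the derived state is whichever differs from the outgroup's state, so for V the derived state is '-', and for the remaining characters it is '+'.
I: derived state '+' in Teleus only — an autapomorphy, so it tells us nothing about relationships among taxa.
II (derived state '+') is shared by Ceratodon and Platyensis — a synapomorphy uniting that clade.
III (derived state '+') is shared by Ceratodon, Ophiax, Platyella, and Platyensis — a synapomorphy uniting that clade.
IV (derived state '+') is unique to Teleus (autapomorphy; uninformative for grouping).
V (derived state '-') is shared by Ceratodon, Platyella, and Platyensis — a synapomorphy uniting that clade.
Most parsimonious ingroup topology: ((((Platyensis,Ceratodon),Platyella),Ophiax),Teleus).
The clade {Ceratodon, Ophiax, Platyella, Platyensis} is supported by III: its derived state '+' occurs in exactly those taxa and in no other taxon (including the outgroup).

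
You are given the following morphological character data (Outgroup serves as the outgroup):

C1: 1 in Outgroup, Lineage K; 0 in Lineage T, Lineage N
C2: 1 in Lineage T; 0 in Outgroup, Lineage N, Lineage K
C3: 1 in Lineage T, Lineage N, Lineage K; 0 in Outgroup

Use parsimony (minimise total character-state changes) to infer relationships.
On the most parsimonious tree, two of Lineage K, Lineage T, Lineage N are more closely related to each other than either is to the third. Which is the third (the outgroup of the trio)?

Lineage K

Character polarity is set by the outgroup: the derived state is whichever differs from the outgroup's state, so for C1 the derived state is '0', and for the remaining characters it is '1'.
C1 (derived state '0') is shared by Lineage N and Lineage T — a synapomorphy uniting that clade.
C2 (derived state '1') is unique to Lineage T (autapomorphy; uninformative for grouping).
C3 (derived state '1') is shared by all ingroup taxa — unites the whole ingroup.
Most parsimonious ingroup topology: ((Lineage N,Lineage T),Lineage K).
Lineage T and Lineage N share a more recent common ancestor with each other than either does with Lineage K, so Lineage K is the least closely related of the three.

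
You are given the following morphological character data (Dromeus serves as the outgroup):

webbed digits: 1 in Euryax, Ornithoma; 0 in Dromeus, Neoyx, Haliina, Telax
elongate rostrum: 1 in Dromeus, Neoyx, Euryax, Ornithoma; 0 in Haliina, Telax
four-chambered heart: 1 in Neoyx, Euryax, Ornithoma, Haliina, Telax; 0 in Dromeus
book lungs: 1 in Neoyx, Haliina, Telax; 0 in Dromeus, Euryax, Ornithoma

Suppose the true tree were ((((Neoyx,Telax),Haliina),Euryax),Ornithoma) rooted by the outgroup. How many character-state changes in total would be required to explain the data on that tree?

6

Map each character onto ((((Neoyx,Telax),Haliina),Euryax),Ornithoma) (rooted by Dromeus) and count the minimum state changes it requires (Fitch parsimony):
webbed digits: 2; elongate rostrum: 2; four-chambered heart: 1; book lungs: 1.
Total tree length = 6.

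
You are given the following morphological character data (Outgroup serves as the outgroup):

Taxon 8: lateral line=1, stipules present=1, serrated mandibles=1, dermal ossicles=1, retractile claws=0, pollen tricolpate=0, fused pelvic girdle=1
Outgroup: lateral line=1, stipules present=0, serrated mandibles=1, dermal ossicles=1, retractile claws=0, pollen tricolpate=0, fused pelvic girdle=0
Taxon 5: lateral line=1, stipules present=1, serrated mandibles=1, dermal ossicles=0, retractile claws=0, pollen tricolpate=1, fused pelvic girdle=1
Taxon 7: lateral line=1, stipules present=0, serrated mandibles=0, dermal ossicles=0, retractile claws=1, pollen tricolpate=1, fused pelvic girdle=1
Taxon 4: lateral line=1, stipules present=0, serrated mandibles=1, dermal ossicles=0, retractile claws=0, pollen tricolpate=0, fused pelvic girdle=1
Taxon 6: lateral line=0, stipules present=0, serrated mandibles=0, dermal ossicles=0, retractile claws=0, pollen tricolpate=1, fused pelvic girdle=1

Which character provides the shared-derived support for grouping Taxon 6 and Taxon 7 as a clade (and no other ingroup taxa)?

serrated mandibles

Character polarity is set by the outgroup: the derived state is whichever differs from the outgroup's state, so for lateral line, serrated mandibles, dermal ossicles the derived state is '0', and for the remaining characters it is '1'.
lateral line: derived state '0' in Taxon 6 only — an autapomorphy, so it tells us nothing about relationships among taxa.
stipules present groups Taxon 5 and Taxon 8, which is incompatible with the clades supported by the remaining characters; treating it as convergent (homoplasy) costs fewer steps than any alternative tree.
serrated mandibles: derived state '0' in Taxon 6 and Taxon 7 only — synapomorphy for {Taxon 6, Taxon 7}.
dermal ossicles (derived state '0') is shared by Taxon 4, Taxon 5, Taxon 6, and Taxon 7 — a synapomorphy uniting that clade.
retractile claws: derived state '1' in Taxon 7 only — an autapomorphy, so it tells us nothing about relationships among taxa.
pollen tricolpate: derived state '1' in Taxon 5, Taxon 6, and Taxon 7 only — synapomorphy for {Taxon 5, Taxon 6, Taxon 7}.
All ingroup taxa share the derived state '1' for fused pelvic girdle; it defines the ingroup but does not resolve relationships within it.
Most parsimonious ingroup topology: (Taxon 8,(((Taxon 6,Taxon 7),Taxon 5),Taxon 4)).
The clade {Taxon 6, Taxon 7} is supported by serrated mandibles: its derived state '0' occurs in exactly those taxa and in no other taxon (including the outgroup).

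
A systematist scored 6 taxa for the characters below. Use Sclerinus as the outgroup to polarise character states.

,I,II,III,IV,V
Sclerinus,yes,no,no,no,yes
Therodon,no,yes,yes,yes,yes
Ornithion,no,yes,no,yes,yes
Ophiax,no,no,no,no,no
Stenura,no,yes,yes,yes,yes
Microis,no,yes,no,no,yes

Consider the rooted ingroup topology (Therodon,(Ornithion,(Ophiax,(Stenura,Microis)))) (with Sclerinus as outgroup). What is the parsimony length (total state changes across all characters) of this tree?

Map each character onto (Therodon,(Ornithion,(Ophiax,(Stenura,Microis)))) (rooted by Sclerinus) and count the minimum state changes it requires (Fitch parsimony):
I: 1; II: 2; III: 2; IV: 3; V: 1.
Total tree length = 9.

9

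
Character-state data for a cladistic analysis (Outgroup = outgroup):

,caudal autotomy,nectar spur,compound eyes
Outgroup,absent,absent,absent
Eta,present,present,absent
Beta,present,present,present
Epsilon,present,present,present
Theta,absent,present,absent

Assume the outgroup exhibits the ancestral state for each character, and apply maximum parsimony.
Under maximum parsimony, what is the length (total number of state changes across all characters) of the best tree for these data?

3

The outgroup has state 'absent' for every character, so 'present' is the derived state throughout.
caudal autotomy: derived state 'present' in Beta, Epsilon, and Eta only — synapomorphy for {Beta, Epsilon, Eta}.
nectar spur (derived state 'present') is shared by all ingroup taxa — unites the whole ingroup.
Only Beta and Epsilon show the derived state 'present' for compound eyes, supporting them as a clade.
Most parsimonious ingroup topology: ((Eta,(Beta,Epsilon)),Theta).
Changes per character on this tree: caudal autotomy: 1; nectar spur: 1; compound eyes: 1.
Total = 3.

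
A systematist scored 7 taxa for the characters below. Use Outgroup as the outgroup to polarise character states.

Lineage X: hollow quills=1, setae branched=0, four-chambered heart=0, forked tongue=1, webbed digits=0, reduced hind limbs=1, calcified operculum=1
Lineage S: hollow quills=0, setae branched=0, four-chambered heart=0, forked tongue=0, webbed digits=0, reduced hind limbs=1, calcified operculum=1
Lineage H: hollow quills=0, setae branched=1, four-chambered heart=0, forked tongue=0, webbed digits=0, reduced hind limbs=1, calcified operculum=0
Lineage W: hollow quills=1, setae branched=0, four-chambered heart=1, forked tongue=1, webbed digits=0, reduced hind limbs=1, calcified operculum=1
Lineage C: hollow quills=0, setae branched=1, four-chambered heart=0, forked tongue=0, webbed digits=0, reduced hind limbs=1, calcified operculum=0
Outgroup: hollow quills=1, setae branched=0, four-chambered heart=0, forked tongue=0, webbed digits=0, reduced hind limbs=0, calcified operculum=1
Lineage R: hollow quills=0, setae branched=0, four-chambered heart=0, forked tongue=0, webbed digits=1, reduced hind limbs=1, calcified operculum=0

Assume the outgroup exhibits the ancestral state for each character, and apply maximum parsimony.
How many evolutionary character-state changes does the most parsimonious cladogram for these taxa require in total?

Character polarity is set by the outgroup: the derived state is whichever differs from the outgroup's state, so for hollow quills, calcified operculum the derived state is '0', and for the remaining characters it is '1'.
hollow quills (derived state '0') is shared by Lineage C, Lineage H, Lineage R, and Lineage S — a synapomorphy uniting that clade.
setae branched: derived state '1' in Lineage C and Lineage H only — synapomorphy for {Lineage C, Lineage H}.
four-chambered heart (derived state '1') is unique to Lineage W (autapomorphy; uninformative for grouping).
forked tongue (derived state '1') is shared by Lineage W and Lineage X — a synapomorphy uniting that clade.
webbed digits: derived state '1' in Lineage R only — an autapomorphy, so it tells us nothing about relationships among taxa.
All ingroup taxa share the derived state '1' for reduced hind limbs; it defines the ingroup but does not resolve relationships within it.
Only Lineage C, Lineage H, and Lineage R show the derived state '0' for calcified operculum, supporting them as a clade.
Most parsimonious ingroup topology: (((Lineage R,(Lineage C,Lineage H)),Lineage S),(Lineage X,Lineage W)).
Changes per character on this tree: hollow quills: 1; setae branched: 1; four-chambered heart: 1; forked tongue: 1; webbed digits: 1; reduced hind limbs: 1; calcified operculum: 1.
Total = 7.

7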